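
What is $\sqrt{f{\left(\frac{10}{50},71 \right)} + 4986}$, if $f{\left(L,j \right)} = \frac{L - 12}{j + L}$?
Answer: $\frac{\sqrt{157971173}}{178} \approx 70.61$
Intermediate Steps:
$f{\left(L,j \right)} = \frac{-12 + L}{L + j}$
$\sqrt{f{\left(\frac{10}{50},71 \right)} + 4986} = \sqrt{\frac{-12 + \frac{10}{50}}{\frac{10}{50} + 71} + 4986} = \sqrt{\frac{-12 + 10 \cdot \frac{1}{50}}{10 \cdot \frac{1}{50} + 71} + 4986} = \sqrt{\frac{-12 + \frac{1}{5}}{\frac{1}{5} + 71} + 4986} = \sqrt{\frac{1}{\frac{356}{5}} \left(- \frac{59}{5}\right) + 4986} = \sqrt{\frac{5}{356} \left(- \frac{59}{5}\right) + 4986} = \sqrt{- \frac{59}{356} + 4986} = \sqrt{\frac{1774957}{356}} = \frac{\sqrt{157971173}}{178}$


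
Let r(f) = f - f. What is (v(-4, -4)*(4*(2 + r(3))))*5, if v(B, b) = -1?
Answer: -40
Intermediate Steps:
r(f) = 0
(v(-4, -4)*(4*(2 + r(3))))*5 = -4*(2 + 0)*5 = -4*2*5 = -1*8*5 = -8*5 = -40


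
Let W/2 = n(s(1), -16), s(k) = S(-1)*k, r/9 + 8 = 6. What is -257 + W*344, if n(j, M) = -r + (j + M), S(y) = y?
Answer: 431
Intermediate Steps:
r = -18 (r = -72 + 9*6 = -72 + 54 = -18)
s(k) = -k
n(j, M) = 18 + M + j (n(j, M) = -1*(-18) + (j + M) = 18 + (M + j) = 18 + M + j)
W = 2 (W = 2*(18 - 16 - 1*1) = 2*(18 - 16 - 1) = 2*1 = 2)
-257 + W*344 = -257 + 2*344 = -257 + 688 = 431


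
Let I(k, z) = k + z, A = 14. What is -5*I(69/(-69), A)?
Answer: -65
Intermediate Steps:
-5*I(69/(-69), A) = -5*(69/(-69) + 14) = -5*(69*(-1/69) + 14) = -5*(-1 + 14) = -5*13 = -65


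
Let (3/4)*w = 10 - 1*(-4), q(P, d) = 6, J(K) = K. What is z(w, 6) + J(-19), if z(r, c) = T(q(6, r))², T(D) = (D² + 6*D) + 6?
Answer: 6065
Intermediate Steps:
T(D) = 6 + D² + 6*D
w = 56/3 (w = 4*(10 - 1*(-4))/3 = 4*(10 + 4)/3 = (4/3)*14 = 56/3 ≈ 18.667)
z(r, c) = 6084 (z(r, c) = (6 + 6² + 6*6)² = (6 + 36 + 36)² = 78² = 6084)
z(w, 6) + J(-19) = 6084 - 19 = 6065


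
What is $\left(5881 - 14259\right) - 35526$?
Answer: $-43904$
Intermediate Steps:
$\left(5881 - 14259\right) - 35526 = -8378 - 35526 = -43904$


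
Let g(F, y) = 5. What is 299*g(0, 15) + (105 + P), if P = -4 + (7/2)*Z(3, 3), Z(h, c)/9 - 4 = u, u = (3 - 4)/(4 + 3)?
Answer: 3435/2 ≈ 1717.5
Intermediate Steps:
u = -⅐ (u = -1/7 = -1*⅐ = -⅐ ≈ -0.14286)
Z(h, c) = 243/7 (Z(h, c) = 36 + 9*(-⅐) = 36 - 9/7 = 243/7)
P = 235/2 (P = -4 + (7/2)*(243/7) = -4 + 243/2 = 235/2 ≈ 117.50)
299*g(0, 15) + (105 + P) = 299*5 + (105 + 235/2) = 1495 + 445/2 = 3435/2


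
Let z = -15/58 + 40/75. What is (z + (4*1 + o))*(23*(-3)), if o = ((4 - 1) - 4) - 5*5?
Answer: 434723/290 ≈ 1499.0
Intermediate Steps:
z = 239/870 (z = -15*1/58 + 40*(1/75) = -15/58 + 8/15 = 239/870 ≈ 0.27471)
o = -26 (o = (3 - 4) - 25 = -1 - 25 = -26)
(z + (4*1 + o))*(23*(-3)) = (239/870 + (4*1 - 26))*(23*(-3)) = (239/870 + (4 - 26))*(-69) = (239/870 - 22)*(-69) = -18901/870*(-69) = 434723/290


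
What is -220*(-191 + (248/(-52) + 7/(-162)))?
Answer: 45361910/1053 ≈ 43079.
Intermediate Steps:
-220*(-191 + (248/(-52) + 7/(-162))) = -220*(-191 + (248*(-1/52) + 7*(-1/162))) = -220*(-191 + (-62/13 - 7/162)) = -220*(-191 - 10135/2106) = -220*(-412381/2106) = 45361910/1053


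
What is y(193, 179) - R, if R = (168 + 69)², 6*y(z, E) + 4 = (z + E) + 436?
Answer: -56035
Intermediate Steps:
y(z, E) = 72 + E/6 + z/6 (y(z, E) = -⅔ + ((z + E) + 436)/6 = -⅔ + ((E + z) + 436)/6 = -⅔ + (436 + E + z)/6 = -⅔ + (218/3 + E/6 + z/6) = 72 + E/6 + z/6)
R = 56169 (R = 237² = 56169)
y(193, 179) - R = (72 + (⅙)*179 + (⅙)*193) - 1*56169 = (72 + 179/6 + 193/6) - 56169 = 134 - 56169 = -56035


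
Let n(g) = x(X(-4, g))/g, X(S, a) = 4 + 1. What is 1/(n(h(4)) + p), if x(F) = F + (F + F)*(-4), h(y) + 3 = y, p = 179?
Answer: 1/144 ≈ 0.0069444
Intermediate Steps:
h(y) = -3 + y
X(S, a) = 5
x(F) = -7*F (x(F) = F + (2*F)*(-4) = F - 8*F = -7*F)
n(g) = -35/g (n(g) = (-7*5)/g = -35/g)
1/(n(h(4)) + p) = 1/(-35/(-3 + 4) + 179) = 1/(-35/1 + 179) = 1/(-35*1 + 179) = 1/(-35 + 179) = 1/144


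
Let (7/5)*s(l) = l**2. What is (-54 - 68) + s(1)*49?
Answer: -87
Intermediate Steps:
s(l) = 5*l**2/7
(-54 - 68) + s(1)*49 = (-54 - 68) + ((5/7)*1**2)*49 = -122 + ((5/7)*1)*49 = -122 + (5/7)*49 = -122 + 35 = -87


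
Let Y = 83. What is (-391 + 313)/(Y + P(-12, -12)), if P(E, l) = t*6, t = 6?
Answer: -78/119 ≈ -0.65546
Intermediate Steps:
P(E, l) = 36 (P(E, l) = 6*6 = 36)
(-391 + 313)/(Y + P(-12, -12)) = (-391 + 313)/(83 + 36) = -78/119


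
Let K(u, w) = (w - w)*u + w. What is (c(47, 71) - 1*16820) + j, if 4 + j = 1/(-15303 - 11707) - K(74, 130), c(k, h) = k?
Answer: -456658071/27010 ≈ -16907.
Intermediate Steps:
K(u, w) = w (K(u, w) = 0*u + w = 0 + w = w)
j = -3619341/27010 (j = -4 + (1/(-15303 - 11707) - 1*130) = -4 + (1/(-27010) - 130) = -4 + (-1/27010 - 130) = -4 - 3511301/27010 = -3619341/27010 ≈ -134.00)
(c(47, 71) - 1*16820) + j = (47 - 1*16820) - 3619341/27010 = (47 - 16820) - 3619341/27010 = -16773 - 3619341/27010 = -456658071/27010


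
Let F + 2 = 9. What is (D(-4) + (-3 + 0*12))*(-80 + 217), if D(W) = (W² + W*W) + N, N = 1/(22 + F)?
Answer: 115354/29 ≈ 3977.7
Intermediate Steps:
F = 7 (F = -2 + 9 = 7)
N = 1/29 (N = 1/(22 + 7) = 1/29 ≈ 0.034483)
D(W) = 1/29 + 2*W² (D(W) = (W² + W*W) + 1/29 = (W² + W²) + 1/29 = 2*W² + 1/29 = 1/29 + 2*W²)
(D(-4) + (-3 + 0*12))*(-80 + 217) = ((1/29 + 2*(-4)²) + (-3 + 0*12))*(-80 + 217) = ((1/29 + 2*16) + (-3 + 0))*137 = ((1/29 + 32) - 3)*137 = (929/29 - 3)*137 = (842/29)*137 = 115354/29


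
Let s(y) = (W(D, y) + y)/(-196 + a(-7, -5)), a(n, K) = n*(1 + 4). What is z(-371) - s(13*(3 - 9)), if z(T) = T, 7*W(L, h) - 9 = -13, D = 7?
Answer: -54587/147 ≈ -371.34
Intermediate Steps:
W(L, h) = -4/7 (W(L, h) = 9/7 + (1/7)*(-13) = 9/7 - 13/7 = -4/7)
a(n, K) = 5*n (a(n, K) = n*5 = 5*n)
s(y) = 4/1617 - y/231 (s(y) = (-4/7 + y)/(-196 + 5*(-7)) = (-4/7 + y)/(-196 - 35) = (-4/7 + y)/(-231) = (-4/7 + y)*(-1/231) = 4/1617 - y/231)
z(-371) - s(13*(3 - 9)) = -371 - (4/1617 - 13*(3 - 9)/231) = -371 - (4/1617 - 13*(-6)/231) = -371 - (4/1617 - 1/231*(-78)) = -371 - (4/1617 + 26/77) = -371 - 1*50/147 = -371 - 50/147 = -54587/147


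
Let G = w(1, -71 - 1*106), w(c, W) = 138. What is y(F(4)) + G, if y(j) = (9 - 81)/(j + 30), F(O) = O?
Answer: 2310/17 ≈ 135.88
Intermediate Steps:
y(j) = -72/(30 + j)
G = 138
y(F(4)) + G = -72/(30 + 4) + 138 = -72/34 + 138 = -72*1/34 + 138 = -36/17 + 138 = 2310/17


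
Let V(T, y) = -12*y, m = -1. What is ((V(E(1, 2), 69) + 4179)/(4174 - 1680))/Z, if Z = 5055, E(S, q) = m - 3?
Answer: 1117/4202390 ≈ 0.00026580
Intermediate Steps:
E(S, q) = -4 (E(S, q) = -1 - 3 = -4)
((V(E(1, 2), 69) + 4179)/(4174 - 1680))/Z = ((-12*69 + 4179)/(4174 - 1680))/5055 = ((-828 + 4179)/2494)*(1/5055) = (3351*(1/2494))*(1/5055) = (3351/2494)*(1/5055) = 1117/4202390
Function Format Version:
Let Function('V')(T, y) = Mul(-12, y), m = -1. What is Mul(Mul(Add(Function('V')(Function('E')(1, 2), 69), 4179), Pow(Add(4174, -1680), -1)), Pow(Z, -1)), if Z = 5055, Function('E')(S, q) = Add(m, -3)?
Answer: Rational(1117, 4202390) ≈ 0.00026580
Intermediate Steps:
Function('E')(S, q) = -4 (Function('E')(S, q) = Add(-1, -3) = -4)
Mul(Mul(Add(Function('V')(Function('E')(1, 2), 69), 4179), Pow(Add(4174, -1680), -1)), Pow(Z, -1)) = Mul(Mul(Add(Mul(-12, 69), 4179), Pow(Add(4174, -1680), -1)), Pow(5055, -1)) = Mul(Mul(Add(-828, 4179), Pow(2494, -1)), Rational(1, 5055)) = Mul(Mul(3351, Rational(1, 2494)), Rational(1, 5055)) = Mul(Rational(3351, 2494), Rational(1, 5055)) = Rational(1117, 4202390)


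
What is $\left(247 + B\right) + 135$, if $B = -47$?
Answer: $335$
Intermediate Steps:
$\left(247 + B\right) + 135 = \left(247 - 47\right) + 135 = 200 + 135 = 335$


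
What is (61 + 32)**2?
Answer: 8649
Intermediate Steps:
(61 + 32)**2 = 93**2 = 8649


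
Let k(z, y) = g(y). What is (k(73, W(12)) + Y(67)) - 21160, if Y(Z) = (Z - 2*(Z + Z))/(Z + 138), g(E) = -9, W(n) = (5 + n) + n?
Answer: -4339846/205 ≈ -21170.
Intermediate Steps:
W(n) = 5 + 2*n
k(z, y) = -9
Y(Z) = -3*Z/(138 + Z) (Y(Z) = (Z - 4*Z)/(138 + Z) = (-3*Z)/(138 + Z) = -3*Z/(138 + Z))
(k(73, W(12)) + Y(67)) - 21160 = (-9 - 3*67/(138 + 67)) - 21160 = (-9 - 3*67/205) - 21160 = (-9 - 3*67*1/205) - 21160 = (-9 - 201/205) - 21160 = -2046/205 - 21160 = -4339846/205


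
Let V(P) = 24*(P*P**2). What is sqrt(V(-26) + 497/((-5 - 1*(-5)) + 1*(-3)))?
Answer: I*sqrt(3797907)/3 ≈ 649.61*I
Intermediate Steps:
V(P) = 24*P**3
sqrt(V(-26) + 497/((-5 - 1*(-5)) + 1*(-3))) = sqrt(24*(-26)**3 + 497/((-5 - 1*(-5)) + 1*(-3))) = sqrt(24*(-17576) + 497/((-5 + 5) - 3)) = sqrt(-421824 + 497/(0 - 3)) = sqrt(-421824 + 497/(-3)) = sqrt(-421824 - 1/3*497) = sqrt(-421824 - 497/3) = sqrt(-1265969/3) = I*sqrt(3797907)/3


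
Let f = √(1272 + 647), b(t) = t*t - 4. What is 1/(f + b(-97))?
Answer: 495/4655374 - √1919/88452106 ≈ 0.00010583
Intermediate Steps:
b(t) = -4 + t² (b(t) = t² - 4 = -4 + t²)
f = √1919 ≈ 43.806
1/(f + b(-97)) = 1/(√1919 + (-4 + (-97)²)) = 1/(√1919 + (-4 + 9409)) = 1/(√1919 + 9405) = 1/(9405 + √1919)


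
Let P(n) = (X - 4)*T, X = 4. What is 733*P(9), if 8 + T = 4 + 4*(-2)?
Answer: 0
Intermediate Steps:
T = -12 (T = -8 + (4 + 4*(-2)) = -8 + (4 - 8) = -8 - 4 = -12)
P(n) = 0 (P(n) = (4 - 4)*(-12) = 0*(-12) = 0)
733*P(9) = 733*0 = 0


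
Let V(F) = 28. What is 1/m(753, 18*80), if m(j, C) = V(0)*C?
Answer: 1/40320 ≈ 2.4802e-5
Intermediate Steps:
m(j, C) = 28*C
1/m(753, 18*80) = 1/(28*(18*80)) = 1/(28*1440) = 1/40320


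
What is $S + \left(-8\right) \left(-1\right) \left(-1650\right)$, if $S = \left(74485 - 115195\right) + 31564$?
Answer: $-22346$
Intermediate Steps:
$S = -9146$ ($S = -40710 + 31564 = -9146$)
$S + \left(-8\right) \left(-1\right) \left(-1650\right) = -9146 + \left(-8\right) \left(-1\right) \left(-1650\right) = -9146 + 8 \left(-1650\right) = -9146 - 13200 = -22346$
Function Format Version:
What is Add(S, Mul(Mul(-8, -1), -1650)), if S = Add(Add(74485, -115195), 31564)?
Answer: -22346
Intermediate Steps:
S = -9146 (S = Add(-40710, 31564) = -9146)
Add(S, Mul(Mul(-8, -1), -1650)) = Add(-9146, Mul(Mul(-8, -1), -1650)) = Add(-9146, Mul(8, -1650)) = Add(-9146, -13200) = -22346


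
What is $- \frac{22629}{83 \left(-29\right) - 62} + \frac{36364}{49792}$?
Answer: $\frac{101377157}{10244704} \approx 9.8956$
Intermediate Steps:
$- \frac{22629}{83 \left(-29\right) - 62} + \frac{36364}{49792} = - \frac{22629}{-2407 - 62} + 36364 \cdot \frac{1}{49792} = - \frac{22629}{-2469} + \frac{9091}{12448} = \left(-22629\right) \left(- \frac{1}{2469}\right) + \frac{9091}{12448} = \frac{7543}{823} + \frac{9091}{12448} = \frac{101377157}{10244704}$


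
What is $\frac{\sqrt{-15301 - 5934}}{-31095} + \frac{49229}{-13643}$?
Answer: $- \frac{49229}{13643} - \frac{i \sqrt{21235}}{31095} \approx -3.6084 - 0.0046864 i$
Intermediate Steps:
$\frac{\sqrt{-15301 - 5934}}{-31095} + \frac{49229}{-13643} = \sqrt{-21235} \left(- \frac{1}{31095}\right) + 49229 \left(- \frac{1}{13643}\right) = i \sqrt{21235} \left(- \frac{1}{31095}\right) - \frac{49229}{13643} = - \frac{i \sqrt{21235}}{31095} - \frac{49229}{13643} = - \frac{49229}{13643} - \frac{i \sqrt{21235}}{31095}$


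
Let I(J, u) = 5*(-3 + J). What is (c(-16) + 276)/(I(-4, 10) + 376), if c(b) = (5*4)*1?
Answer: 296/341 ≈ 0.86804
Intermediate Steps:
I(J, u) = -15 + 5*J
c(b) = 20 (c(b) = 20*1 = 20)
(c(-16) + 276)/(I(-4, 10) + 376) = (20 + 276)/((-15 + 5*(-4)) + 376) = 296/((-15 - 20) + 376) = 296/(-35 + 376) = 296/341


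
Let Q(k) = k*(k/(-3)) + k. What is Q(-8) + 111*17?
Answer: 5573/3 ≈ 1857.7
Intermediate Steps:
Q(k) = k - k**2/3 (Q(k) = k*(k*(-1/3)) + k = k*(-k/3) + k = -k**2/3 + k = k - k**2/3)
Q(-8) + 111*17 = (1/3)*(-8)*(3 - 1*(-8)) + 111*17 = (1/3)*(-8)*(3 + 8) + 1887 = (1/3)*(-8)*11 + 1887 = -88/3 + 1887 = 5573/3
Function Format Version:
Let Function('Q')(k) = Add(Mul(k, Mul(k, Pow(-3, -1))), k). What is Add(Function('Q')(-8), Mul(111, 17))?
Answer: Rational(5573, 3) ≈ 1857.7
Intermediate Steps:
Function('Q')(k) = Add(k, Mul(Rational(-1, 3), Pow(k, 2))) (Function('Q')(k) = Add(Mul(k, Mul(k, Rational(-1, 3))), k) = Add(Mul(k, Mul(Rational(-1, 3), k)), k) = Add(Mul(Rational(-1, 3), Pow(k, 2)), k) = Add(k, Mul(Rational(-1, 3), Pow(k, 2))))
Add(Function('Q')(-8), Mul(111, 17)) = Add(Mul(Rational(1, 3), -8, Add(3, Mul(-1, -8))), Mul(111, 17)) = Add(Mul(Rational(1, 3), -8, Add(3, 8)), 1887) = Add(Mul(Rational(1, 3), -8, 11), 1887) = Add(Rational(-88, 3), 1887) = Rational(5573, 3)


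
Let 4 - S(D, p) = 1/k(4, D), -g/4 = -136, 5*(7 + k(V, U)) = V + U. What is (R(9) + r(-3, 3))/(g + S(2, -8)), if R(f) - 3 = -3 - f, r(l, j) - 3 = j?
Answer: -29/5299 ≈ -0.0054727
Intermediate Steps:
r(l, j) = 3 + j
k(V, U) = -7 + U/5 + V/5 (k(V, U) = -7 + (V + U)/5 = -7 + (U + V)/5 = -7 + (U/5 + V/5) = -7 + U/5 + V/5)
g = 544 (g = -4*(-136) = 544)
R(f) = -f (R(f) = 3 + (-3 - f) = -f)
S(D, p) = 4 - 1/(-31/5 + D/5) (S(D, p) = 4 - 1/(-7 + D/5 + (1/5)*4) = 4 - 1/(-7 + D/5 + 4/5) = 4 - 1/(-31/5 + D/5))
(R(9) + r(-3, 3))/(g + S(2, -8)) = (-1*9 + (3 + 3))/(544 + (-129 + 4*2)/(-31 + 2)) = (-9 + 6)/(544 + (-129 + 8)/(-29)) = -3/(544 - 1/29*(-121)) = -3/(544 + 121/29) = -3/15897/29 = -3*29/15897 = -29/5299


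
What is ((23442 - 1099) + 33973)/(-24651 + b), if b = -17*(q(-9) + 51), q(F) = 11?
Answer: -56316/25705 ≈ -2.1909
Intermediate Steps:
b = -1054 (b = -17*(11 + 51) = -17*62 = -1054)
((23442 - 1099) + 33973)/(-24651 + b) = ((23442 - 1099) + 33973)/(-24651 - 1054) = (22343 + 33973)/(-25705) = 56316*(-1/25705) = -56316/25705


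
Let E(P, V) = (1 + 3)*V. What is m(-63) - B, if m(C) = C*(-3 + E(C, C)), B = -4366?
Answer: 20431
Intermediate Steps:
E(P, V) = 4*V
m(C) = C*(-3 + 4*C)
m(-63) - B = -63*(-3 + 4*(-63)) - 1*(-4366) = -63*(-3 - 252) + 4366 = -63*(-255) + 4366 = 16065 + 4366 = 20431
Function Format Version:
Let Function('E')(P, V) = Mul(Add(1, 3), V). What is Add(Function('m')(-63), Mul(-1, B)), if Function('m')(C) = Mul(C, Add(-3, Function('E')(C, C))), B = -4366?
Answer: 20431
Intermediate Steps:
Function('E')(P, V) = Mul(4, V)
Function('m')(C) = Mul(C, Add(-3, Mul(4, C)))
Add(Function('m')(-63), Mul(-1, B)) = Add(Mul(-63, Add(-3, Mul(4, -63))), Mul(-1, -4366)) = Add(Mul(-63, Add(-3, -252)), 4366) = Add(Mul(-63, -255), 4366) = Add(16065, 4366) = 20431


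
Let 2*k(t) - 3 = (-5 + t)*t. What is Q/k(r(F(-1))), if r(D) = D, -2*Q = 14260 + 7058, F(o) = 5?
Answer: -7106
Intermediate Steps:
Q = -10659 (Q = -(14260 + 7058)/2 = -½*21318 = -10659)
k(t) = 3/2 + t*(-5 + t)/2 (k(t) = 3/2 + ((-5 + t)*t)/2 = 3/2 + (t*(-5 + t))/2 = 3/2 + t*(-5 + t)/2)
Q/k(r(F(-1))) = -10659/(3/2 + (½)*5² - 5/2*5) = -10659/(3/2 + (½)*25 - 25/2) = -10659/(3/2 + 25/2 - 25/2) = -10659/3/2 = -10659*⅔ = -7106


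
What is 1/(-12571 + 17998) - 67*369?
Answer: -134171720/5427 ≈ -24723.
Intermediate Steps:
1/(-12571 + 17998) - 67*369 = 1/5427 - 1*24723 = 1/5427 - 24723 = -134171720/5427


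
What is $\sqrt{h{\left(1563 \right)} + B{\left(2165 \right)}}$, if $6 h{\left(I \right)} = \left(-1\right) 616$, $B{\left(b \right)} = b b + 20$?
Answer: $\frac{\sqrt{42184281}}{3} \approx 2165.0$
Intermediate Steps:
$B{\left(b \right)} = 20 + b^{2}$ ($B{\left(b \right)} = b^{2} + 20 = 20 + b^{2}$)
$h{\left(I \right)} = - \frac{308}{3}$ ($h{\left(I \right)} = \frac{\left(-1\right) 616}{6} = \frac{1}{6} \left(-616\right) = - \frac{308}{3}$)
$\sqrt{h{\left(1563 \right)} + B{\left(2165 \right)}} = \sqrt{- \frac{308}{3} + \left(20 + 2165^{2}\right)} = \sqrt{- \frac{308}{3} + \left(20 + 4687225\right)} = \sqrt{- \frac{308}{3} + 4687245} = \sqrt{\frac{14061427}{3}} = \frac{\sqrt{42184281}}{3}$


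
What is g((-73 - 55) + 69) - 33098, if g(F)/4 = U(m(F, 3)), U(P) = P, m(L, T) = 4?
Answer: -33082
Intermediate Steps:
g(F) = 16 (g(F) = 4*4 = 16)
g((-73 - 55) + 69) - 33098 = 16 - 33098 = -33082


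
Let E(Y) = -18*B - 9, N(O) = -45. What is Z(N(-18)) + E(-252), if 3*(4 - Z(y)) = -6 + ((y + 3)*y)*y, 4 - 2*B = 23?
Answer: 28518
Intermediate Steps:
B = -19/2 (B = 2 - ½*23 = 2 - 23/2 = -19/2 ≈ -9.5000)
Z(y) = 6 - y²*(3 + y)/3 (Z(y) = 4 - (-6 + ((y + 3)*y)*y)/3 = 4 - (-6 + ((3 + y)*y)*y)/3 = 4 - (-6 + (y*(3 + y))*y)/3 = 4 - (-6 + y²*(3 + y))/3 = 4 + (2 - y²*(3 + y)/3) = 6 - y²*(3 + y)/3)
E(Y) = 162 (E(Y) = -18*(-19/2) - 9 = 171 - 9 = 162)
Z(N(-18)) + E(-252) = (6 - 1*(-45)² - ⅓*(-45)³) + 162 = (6 - 1*2025 - ⅓*(-91125)) + 162 = (6 - 2025 + 30375) + 162 = 28356 + 162 = 28518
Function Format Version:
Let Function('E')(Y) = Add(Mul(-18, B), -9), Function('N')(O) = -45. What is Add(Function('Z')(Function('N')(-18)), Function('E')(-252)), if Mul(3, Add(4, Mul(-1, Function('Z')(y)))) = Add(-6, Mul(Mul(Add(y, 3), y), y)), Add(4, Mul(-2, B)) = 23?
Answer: 28518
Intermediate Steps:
B = Rational(-19, 2) (B = Add(2, Mul(Rational(-1, 2), 23)) = Add(2, Rational(-23, 2)) = Rational(-19, 2) ≈ -9.5000)
Function('Z')(y) = Add(6, Mul(Rational(-1, 3), Pow(y, 2), Add(3, y))) (Function('Z')(y) = Add(4, Mul(Rational(-1, 3), Add(-6, Mul(Mul(Add(y, 3), y), y)))) = Add(4, Mul(Rational(-1, 3), Add(-6, Mul(Mul(Add(3, y), y), y)))) = Add(4, Mul(Rational(-1, 3), Add(-6, Mul(Mul(y, Add(3, y)), y)))) = Add(4, Mul(Rational(-1, 3), Add(-6, Mul(Pow(y, 2), Add(3, y))))) = Add(4, Add(2, Mul(Rational(-1, 3), Pow(y, 2), Add(3, y)))) = Add(6, Mul(Rational(-1, 3), Pow(y, 2), Add(3, y))))
Function('E')(Y) = 162 (Function('E')(Y) = Add(Mul(-18, Rational(-19, 2)), -9) = Add(171, -9) = 162)
Add(Function('Z')(Function('N')(-18)), Function('E')(-252)) = Add(Add(6, Mul(-1, Pow(-45, 2)), Mul(Rational(-1, 3), Pow(-45, 3))), 162) = Add(Add(6, Mul(-1, 2025), Mul(Rational(-1, 3), -91125)), 162) = Add(Add(6, -2025, 30375), 162) = Add(28356, 162) = 28518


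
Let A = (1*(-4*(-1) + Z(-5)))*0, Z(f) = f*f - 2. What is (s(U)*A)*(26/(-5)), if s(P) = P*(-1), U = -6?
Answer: 0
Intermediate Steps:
Z(f) = -2 + f² (Z(f) = f² - 2 = -2 + f²)
s(P) = -P
A = 0 (A = (1*(-4*(-1) + (-2 + (-5)²)))*0 = (1*(4 + (-2 + 25)))*0 = (1*(4 + 23))*0 = (1*27)*0 = 27*0 = 0)
(s(U)*A)*(26/(-5)) = (-1*(-6)*0)*(26/(-5)) = (6*0)*(26*(-⅕)) = 0*(-26/5) = 0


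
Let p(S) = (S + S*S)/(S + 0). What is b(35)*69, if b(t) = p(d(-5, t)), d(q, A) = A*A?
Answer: 84594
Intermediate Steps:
d(q, A) = A²
p(S) = (S + S²)/S
b(t) = 1 + t²
b(35)*69 = (1 + 35²)*69 = (1 + 1225)*69 = 1226*69 = 84594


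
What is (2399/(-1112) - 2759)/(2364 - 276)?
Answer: -1023469/773952 ≈ -1.3224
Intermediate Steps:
(2399/(-1112) - 2759)/(2364 - 276) = (2399*(-1/1112) - 2759)/2088 = (-2399/1112 - 2759)*(1/2088) = -3070407/1112*1/2088 = -1023469/773952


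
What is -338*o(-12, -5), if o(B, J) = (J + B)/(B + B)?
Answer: -2873/12 ≈ -239.42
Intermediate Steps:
o(B, J) = (B + J)/(2*B) (o(B, J) = (B + J)/((2*B)) = (B + J)*(1/(2*B)) = (B + J)/(2*B))
-338*o(-12, -5) = -169*(-12 - 5)/(-12) = -169*(-1)*(-17)/12 = -338*17/24 = -2873/12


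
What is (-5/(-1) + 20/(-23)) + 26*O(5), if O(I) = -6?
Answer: -3493/23 ≈ -151.87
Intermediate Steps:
(-5/(-1) + 20/(-23)) + 26*O(5) = (-5/(-1) + 20/(-23)) + 26*(-6) = (-5*(-1) + 20*(-1/23)) - 156 = (5 - 20/23) - 156 = 95/23 - 156 = -3493/23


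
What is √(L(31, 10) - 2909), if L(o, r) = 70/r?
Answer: I*√2902 ≈ 53.87*I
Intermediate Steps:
√(L(31, 10) - 2909) = √(70/10 - 2909) = √(70*(⅒) - 2909) = √(7 - 2909) = √(-2902) = I*√2902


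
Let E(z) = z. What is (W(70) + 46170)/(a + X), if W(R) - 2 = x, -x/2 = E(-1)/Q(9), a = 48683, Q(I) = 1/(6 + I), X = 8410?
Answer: 46202/57093 ≈ 0.80924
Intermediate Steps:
x = 30 (x = -(-2)/(1/(6 + 9)) = -(-2)/(1/15) = -(-2)/1/15 = -(-2)*15 = -2*(-15) = 30)
W(R) = 32 (W(R) = 2 + 30 = 32)
(W(70) + 46170)/(a + X) = (32 + 46170)/(48683 + 8410) = 46202/57093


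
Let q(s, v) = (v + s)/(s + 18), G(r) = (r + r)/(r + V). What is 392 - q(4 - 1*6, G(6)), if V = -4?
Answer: 1567/4 ≈ 391.75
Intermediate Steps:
G(r) = 2*r/(-4 + r) (G(r) = (r + r)/(r - 4) = (2*r)/(-4 + r) = 2*r/(-4 + r))
q(s, v) = (s + v)/(18 + s)
392 - q(4 - 1*6, G(6)) = 392 - ((4 - 1*6) + 2*6/(-4 + 6))/(18 + (4 - 1*6)) = 392 - ((4 - 6) + 2*6/2)/(18 + (4 - 6)) = 392 - (-2 + 2*6*(½))/(18 - 2) = 392 - (-2 + 6)/16 = 392 - 4/16 = 392 - 1*¼ = 392 - ¼ = 1567/4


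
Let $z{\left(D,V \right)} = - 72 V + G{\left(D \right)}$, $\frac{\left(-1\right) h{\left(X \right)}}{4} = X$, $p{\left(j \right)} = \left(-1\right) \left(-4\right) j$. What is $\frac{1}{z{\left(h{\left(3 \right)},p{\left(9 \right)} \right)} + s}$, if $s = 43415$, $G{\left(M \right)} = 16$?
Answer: $\frac{1}{40839} \approx 2.4486 \cdot 10^{-5}$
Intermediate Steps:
$p{\left(j \right)} = 4 j$
$h{\left(X \right)} = - 4 X$
$z{\left(D,V \right)} = 16 - 72 V$ ($z{\left(D,V \right)} = - 72 V + 16 = 16 - 72 V$)
$\frac{1}{z{\left(h{\left(3 \right)},p{\left(9 \right)} \right)} + s} = \frac{1}{\left(16 - 72 \cdot 4 \cdot 9\right) + 43415} = \frac{1}{\left(16 - 2592\right) + 43415} = \frac{1}{-2576 + 43415} = \frac{1}{40839}$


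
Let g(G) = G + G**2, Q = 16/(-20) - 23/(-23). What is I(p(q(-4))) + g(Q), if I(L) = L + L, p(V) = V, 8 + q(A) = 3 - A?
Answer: -44/25 ≈ -1.7600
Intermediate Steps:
q(A) = -5 - A (q(A) = -8 + (3 - A) = -5 - A)
I(L) = 2*L
Q = 1/5 (Q = 16*(-1/20) - 23*(-1/23) = -4/5 + 1 = 1/5 ≈ 0.20000)
I(p(q(-4))) + g(Q) = 2*(-5 - 1*(-4)) + (1 + 1/5)/5 = 2*(-5 + 4) + (1/5)*(6/5) = 2*(-1) + 6/25 = -2 + 6/25 = -44/25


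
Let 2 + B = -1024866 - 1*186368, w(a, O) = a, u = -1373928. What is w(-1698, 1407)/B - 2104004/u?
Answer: 79711822459/52004720469 ≈ 1.5328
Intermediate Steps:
B = -1211236 (B = -2 + (-1024866 - 1*186368) = -2 + (-1024866 - 186368) = -2 - 1211234 = -1211236)
w(-1698, 1407)/B - 2104004/u = -1698/(-1211236) - 2104004/(-1373928) = -1698*(-1/1211236) - 2104004*(-1/1373928) = 849/605618 + 526001/343482 = 79711822459/52004720469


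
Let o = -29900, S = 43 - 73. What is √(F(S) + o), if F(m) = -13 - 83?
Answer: 2*I*√7499 ≈ 173.19*I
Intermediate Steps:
S = -30
F(m) = -96
√(F(S) + o) = √(-96 - 29900) = √(-29996) = 2*I*√7499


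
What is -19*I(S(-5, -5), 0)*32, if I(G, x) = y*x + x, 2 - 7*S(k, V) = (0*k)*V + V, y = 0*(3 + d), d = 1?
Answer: 0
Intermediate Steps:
y = 0 (y = 0*(3 + 1) = 0*4 = 0)
S(k, V) = 2/7 - V/7 (S(k, V) = 2/7 - ((0*k)*V + V)/7 = 2/7 - (0*V + V)/7 = 2/7 - (0 + V)/7 = 2/7 - V/7)
I(G, x) = x (I(G, x) = 0*x + x = 0 + x = x)
-19*I(S(-5, -5), 0)*32 = -19*0*32 = 0*32 = 0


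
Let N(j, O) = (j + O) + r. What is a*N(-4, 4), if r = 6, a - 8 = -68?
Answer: -360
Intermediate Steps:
a = -60 (a = 8 - 68 = -60)
N(j, O) = 6 + O + j (N(j, O) = (j + O) + 6 = (O + j) + 6 = 6 + O + j)
a*N(-4, 4) = -60*(6 + 4 - 4) = -60*6 = -360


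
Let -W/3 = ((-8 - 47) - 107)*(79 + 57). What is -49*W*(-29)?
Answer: 93922416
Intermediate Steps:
W = 66096 (W = -3*((-8 - 47) - 107)*(79 + 57) = -3*(-55 - 107)*136 = -(-486)*136 = -3*(-22032) = 66096)
-49*W*(-29) = -49*66096*(-29) = -3238704*(-29) = 93922416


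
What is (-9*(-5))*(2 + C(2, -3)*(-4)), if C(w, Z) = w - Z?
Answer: -810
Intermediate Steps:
(-9*(-5))*(2 + C(2, -3)*(-4)) = (-9*(-5))*(2 + (2 - 1*(-3))*(-4)) = 45*(2 + (2 + 3)*(-4)) = 45*(2 + 5*(-4)) = 45*(2 - 20) = 45*(-18) = -810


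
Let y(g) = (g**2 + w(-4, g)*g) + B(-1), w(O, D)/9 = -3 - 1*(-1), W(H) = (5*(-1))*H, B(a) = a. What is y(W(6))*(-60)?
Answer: -86340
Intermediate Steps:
W(H) = -5*H
w(O, D) = -18 (w(O, D) = 9*(-3 - 1*(-1)) = 9*(-3 + 1) = 9*(-2) = -18)
y(g) = -1 + g**2 - 18*g (y(g) = (g**2 - 18*g) - 1 = -1 + g**2 - 18*g)
y(W(6))*(-60) = (-1 + (-5*6)**2 - (-90)*6)*(-60) = (-1 + (-30)**2 - 18*(-30))*(-60) = (-1 + 900 + 540)*(-60) = 1439*(-60) = -86340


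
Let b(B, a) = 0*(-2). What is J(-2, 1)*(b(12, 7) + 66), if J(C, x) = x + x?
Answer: 132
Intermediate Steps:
J(C, x) = 2*x
b(B, a) = 0
J(-2, 1)*(b(12, 7) + 66) = (2*1)*(0 + 66) = 2*66 = 132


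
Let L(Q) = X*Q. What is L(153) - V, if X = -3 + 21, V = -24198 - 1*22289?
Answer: 49241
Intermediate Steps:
V = -46487 (V = -24198 - 22289 = -46487)
X = 18
L(Q) = 18*Q
L(153) - V = 18*153 - 1*(-46487) = 2754 + 46487 = 49241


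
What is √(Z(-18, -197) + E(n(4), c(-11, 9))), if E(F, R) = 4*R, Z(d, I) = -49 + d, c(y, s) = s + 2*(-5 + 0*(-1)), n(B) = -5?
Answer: I*√71 ≈ 8.4261*I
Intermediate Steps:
c(y, s) = -10 + s (c(y, s) = s + 2*(-5 + 0) = s + 2*(-5) = s - 10 = -10 + s)
√(Z(-18, -197) + E(n(4), c(-11, 9))) = √((-49 - 18) + 4*(-10 + 9)) = √(-67 + 4*(-1)) = √(-67 - 4) = √(-71) = I*√71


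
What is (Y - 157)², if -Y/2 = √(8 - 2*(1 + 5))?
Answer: 24633 + 1256*I ≈ 24633.0 + 1256.0*I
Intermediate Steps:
Y = -4*I (Y = -2*√(8 - 2*(1 + 5)) = -2*√(8 - 2*6) = -2*√(8 - 12) = -4*I ≈ -4.0*I)
(Y - 157)² = (-4*I - 157)² = (-157 - 4*I)²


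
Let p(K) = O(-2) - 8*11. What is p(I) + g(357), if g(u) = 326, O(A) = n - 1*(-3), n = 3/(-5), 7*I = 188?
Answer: 1202/5 ≈ 240.40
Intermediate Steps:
I = 188/7 (I = (⅐)*188 = 188/7 ≈ 26.857)
n = -⅗ (n = 3*(-⅕) = -⅗ ≈ -0.60000)
O(A) = 12/5 (O(A) = -⅗ - 1*(-3) = -⅗ + 3 = 12/5)
p(K) = -428/5 (p(K) = 12/5 - 8*11 = 12/5 - 88 = -428/5)
p(I) + g(357) = -428/5 + 326 = 1202/5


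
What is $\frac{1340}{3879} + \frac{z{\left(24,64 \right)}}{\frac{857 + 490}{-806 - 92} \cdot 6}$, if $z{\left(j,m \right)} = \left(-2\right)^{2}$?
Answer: $- \frac{128}{1293} \approx -0.098995$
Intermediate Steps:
$z{\left(j,m \right)} = 4$
$\frac{1340}{3879} + \frac{z{\left(24,64 \right)}}{\frac{857 + 490}{-806 - 92} \cdot 6} = \frac{1340}{3879} + \frac{4}{\frac{857 + 490}{-806 - 92} \cdot 6} = 1340 \cdot \frac{1}{3879} + \frac{4}{\frac{1347}{-898} \cdot 6} = \frac{1340}{3879} + \frac{4}{1347 \left(- \frac{1}{898}\right) 6} = \frac{1340}{3879} + \frac{4}{\left(- \frac{3}{2}\right) 6} = \frac{1340}{3879} + \frac{4}{-9} = \frac{1340}{3879} + 4 \left(- \frac{1}{9}\right) = \frac{1340}{3879} - \frac{4}{9} = - \frac{128}{1293}$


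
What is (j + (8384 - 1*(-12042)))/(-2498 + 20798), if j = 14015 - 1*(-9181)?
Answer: 21811/9150 ≈ 2.3837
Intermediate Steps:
j = 23196 (j = 14015 + 9181 = 23196)
(j + (8384 - 1*(-12042)))/(-2498 + 20798) = (23196 + (8384 - 1*(-12042)))/(-2498 + 20798) = (23196 + (8384 + 12042))/18300 = (23196 + 20426)*(1/18300) = 43622*(1/18300) = 21811/9150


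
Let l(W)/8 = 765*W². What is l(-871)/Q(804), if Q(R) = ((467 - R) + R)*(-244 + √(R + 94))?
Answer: -188810572080/4563991 - 773813820*√898/4563991 ≈ -46450.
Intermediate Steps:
l(W) = 6120*W² (l(W) = 8*(765*W²) = 6120*W²)
Q(R) = -113948 + 467*√(94 + R) (Q(R) = 467*(-244 + √(94 + R)) = -113948 + 467*√(94 + R))
l(-871)/Q(804) = (6120*(-871)²)/(-113948 + 467*√(94 + 804)) = (6120*758641)/(-113948 + 467*√898) = 4642882920/(-113948 + 467*√898)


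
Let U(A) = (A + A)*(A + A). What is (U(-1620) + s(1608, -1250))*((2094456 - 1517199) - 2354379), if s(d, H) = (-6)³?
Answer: -18655132048848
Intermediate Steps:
U(A) = 4*A² (U(A) = (2*A)*(2*A) = 4*A²)
s(d, H) = -216
(U(-1620) + s(1608, -1250))*((2094456 - 1517199) - 2354379) = (4*(-1620)² - 216)*((2094456 - 1517199) - 2354379) = (4*2624400 - 216)*(577257 - 2354379) = (10497600 - 216)*(-1777122) = 10497384*(-1777122) = -18655132048848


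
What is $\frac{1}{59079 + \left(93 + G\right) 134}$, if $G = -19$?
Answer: $\frac{1}{68995} \approx 1.4494 \cdot 10^{-5}$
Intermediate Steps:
$\frac{1}{59079 + \left(93 + G\right) 134} = \frac{1}{59079 + \left(93 - 19\right) 134} = \frac{1}{59079 + 74 \cdot 134} = \frac{1}{59079 + 9916} = \frac{1}{68995}$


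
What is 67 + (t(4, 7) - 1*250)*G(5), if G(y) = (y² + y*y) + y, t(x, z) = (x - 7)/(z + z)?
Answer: -191727/14 ≈ -13695.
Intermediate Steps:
t(x, z) = (-7 + x)/(2*z) (t(x, z) = (-7 + x)/((2*z)) = (-7 + x)*(1/(2*z)) = (-7 + x)/(2*z))
G(y) = y + 2*y² (G(y) = (y² + y²) + y = 2*y² + y = y + 2*y²)
67 + (t(4, 7) - 1*250)*G(5) = 67 + ((½)*(-7 + 4)/7 - 1*250)*(5*(1 + 2*5)) = 67 + ((½)*(⅐)*(-3) - 250)*(5*(1 + 10)) = 67 + (-3/14 - 250)*(5*11) = 67 - 3503/14*55 = 67 - 192665/14 = -191727/14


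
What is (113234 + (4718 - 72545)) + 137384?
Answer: 182791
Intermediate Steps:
(113234 + (4718 - 72545)) + 137384 = (113234 - 67827) + 137384 = 45407 + 137384 = 182791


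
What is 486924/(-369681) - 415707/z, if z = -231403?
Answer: 13667768365/28515097481 ≈ 0.47932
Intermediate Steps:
486924/(-369681) - 415707/z = 486924/(-369681) - 415707/(-231403) = 486924*(-1/369681) - 415707*(-1/231403) = -162308/123227 + 415707/231403 = 13667768365/28515097481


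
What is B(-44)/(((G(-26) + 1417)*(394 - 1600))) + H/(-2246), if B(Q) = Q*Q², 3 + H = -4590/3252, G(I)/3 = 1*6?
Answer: 53917548799/1053363466260 ≈ 0.051186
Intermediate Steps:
G(I) = 18 (G(I) = 3*(1*6) = 3*6 = 18)
H = -2391/542 (H = -3 - 4590/3252 = -3 - 4590*1/3252 = -3 - 765/542 = -2391/542 ≈ -4.4114)
B(Q) = Q³
B(-44)/(((G(-26) + 1417)*(394 - 1600))) + H/(-2246) = (-44)³/(((18 + 1417)*(394 - 1600))) - 2391/542/(-2246) = -85184/(1435*(-1206)) - 2391/542*(-1/2246) = -85184/(-1730610) + 2391/1217332 = -85184*(-1/1730610) + 2391/1217332 = 42592/865305 + 2391/1217332 = 53917548799/1053363466260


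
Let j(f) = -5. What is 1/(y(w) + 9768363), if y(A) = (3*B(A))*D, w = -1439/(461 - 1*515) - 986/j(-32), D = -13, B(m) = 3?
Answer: 1/9768246 ≈ 1.0237e-7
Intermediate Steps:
w = 60439/270 (w = -1439/(461 - 1*515) - 986/(-5) = -1439/(461 - 515) - 986*(-⅕) = -1439/(-54) + 986/5 = -1439*(-1/54) + 986/5 = 1439/54 + 986/5 = 60439/270 ≈ 223.85)
y(A) = -117 (y(A) = (3*3)*(-13) = 9*(-13) = -117)
1/(y(w) + 9768363) = 1/(-117 + 9768363) = 1/9768246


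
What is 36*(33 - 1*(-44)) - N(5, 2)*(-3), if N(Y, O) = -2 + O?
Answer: 2772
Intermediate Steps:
36*(33 - 1*(-44)) - N(5, 2)*(-3) = 36*(33 - 1*(-44)) - (-2 + 2)*(-3) = 36*(33 + 44) - 1*0*(-3) = 36*77 + 0*(-3) = 2772 + 0 = 2772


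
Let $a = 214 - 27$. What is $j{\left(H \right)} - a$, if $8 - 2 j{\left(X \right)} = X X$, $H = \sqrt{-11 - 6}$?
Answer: $- \frac{349}{2} \approx -174.5$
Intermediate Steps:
$a = 187$ ($a = 214 - 27 = 187$)
$H = i \sqrt{17}$ ($H = \sqrt{-17} = i \sqrt{17} \approx 4.1231 i$)
$j{\left(X \right)} = 4 - \frac{X^{2}}{2}$ ($j{\left(X \right)} = 4 - \frac{X X}{2} = 4 - \frac{X^{2}}{2}$)
$j{\left(H \right)} - a = \left(4 - \frac{\left(i \sqrt{17}\right)^{2}}{2}\right) - 187 = \left(4 - - \frac{17}{2}\right) - 187 = \left(4 + \frac{17}{2}\right) - 187 = \frac{25}{2} - 187 = - \frac{349}{2}$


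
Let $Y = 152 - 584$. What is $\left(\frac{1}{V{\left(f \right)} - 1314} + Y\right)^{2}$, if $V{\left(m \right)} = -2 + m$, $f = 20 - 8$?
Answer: $\frac{317339562241}{1700416} \approx 1.8662 \cdot 10^{5}$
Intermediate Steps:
$f = 12$ ($f = 20 - 8 = 12$)
$Y = -432$ ($Y = 152 - 584 = -432$)
$\left(\frac{1}{V{\left(f \right)} - 1314} + Y\right)^{2} = \left(\frac{1}{\left(-2 + 12\right) - 1314} - 432\right)^{2} = \left(\frac{1}{10 - 1314} - 432\right)^{2} = \left(\frac{1}{-1304} - 432\right)^{2} = \left(- \frac{1}{1304} - 432\right)^{2} = \left(- \frac{563329}{1304}\right)^{2} = \frac{317339562241}{1700416}$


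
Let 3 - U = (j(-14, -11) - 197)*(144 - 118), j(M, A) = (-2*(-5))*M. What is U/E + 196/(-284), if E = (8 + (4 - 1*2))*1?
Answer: 124365/142 ≈ 875.81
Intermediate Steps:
j(M, A) = 10*M
U = 8765 (U = 3 - (10*(-14) - 197)*(144 - 118) = 3 - (-140 - 197)*26 = 3 - (-337)*26 = 3 - 1*(-8762) = 3 + 8762 = 8765)
E = 10 (E = (8 + (4 - 2))*1 = (8 + 2)*1 = 10*1 = 10)
U/E + 196/(-284) = 8765/10 + 196/(-284) = 8765*(⅒) + 196*(-1/284) = 1753/2 - 49/71 = 124365/142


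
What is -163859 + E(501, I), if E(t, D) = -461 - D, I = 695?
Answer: -165015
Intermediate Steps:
-163859 + E(501, I) = -163859 + (-461 - 1*695) = -163859 + (-461 - 695) = -163859 - 1156 = -165015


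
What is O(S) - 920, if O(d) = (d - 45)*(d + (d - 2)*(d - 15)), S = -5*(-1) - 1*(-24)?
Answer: -7432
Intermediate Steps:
S = 29 (S = 5 + 24 = 29)
O(d) = (-45 + d)*(d + (-15 + d)*(-2 + d)) (O(d) = (-45 + d)*(d + (-2 + d)*(-15 + d)) = (-45 + d)*(d + (-15 + d)*(-2 + d)))
O(S) - 920 = (-1350 + 29**3 - 61*29**2 + 750*29) - 920 = (-1350 + 24389 - 61*841 + 21750) - 920 = (-1350 + 24389 - 51301 + 21750) - 920 = -6512 - 920 = -7432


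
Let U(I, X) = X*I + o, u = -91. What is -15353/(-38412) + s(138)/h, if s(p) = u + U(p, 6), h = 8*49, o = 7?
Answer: 4324613/1882188 ≈ 2.2977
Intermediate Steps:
U(I, X) = 7 + I*X (U(I, X) = X*I + 7 = I*X + 7 = 7 + I*X)
h = 392
s(p) = -84 + 6*p (s(p) = -91 + (7 + p*6) = -91 + (7 + 6*p) = -84 + 6*p)
-15353/(-38412) + s(138)/h = -15353/(-38412) + (-84 + 6*138)/392 = -15353*(-1/38412) + (-84 + 828)*(1/392) = 15353/38412 + 744*(1/392) = 15353/38412 + 93/49 = 4324613/1882188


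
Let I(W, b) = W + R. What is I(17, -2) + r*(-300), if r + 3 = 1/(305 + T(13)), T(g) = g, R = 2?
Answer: 48657/53 ≈ 918.06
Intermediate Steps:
I(W, b) = 2 + W (I(W, b) = W + 2 = 2 + W)
r = -953/318 (r = -3 + 1/(305 + 13) = -3 + 1/318 = -953/318 ≈ -2.9969)
I(17, -2) + r*(-300) = (2 + 17) - 953/318*(-300) = 19 + 47650/53 = 48657/53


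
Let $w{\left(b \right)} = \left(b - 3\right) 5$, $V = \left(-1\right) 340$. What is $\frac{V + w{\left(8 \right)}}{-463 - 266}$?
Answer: $\frac{35}{81} \approx 0.4321$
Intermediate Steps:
$V = -340$
$w{\left(b \right)} = -15 + 5 b$ ($w{\left(b \right)} = \left(-3 + b\right) 5 = -15 + 5 b$)
$\frac{V + w{\left(8 \right)}}{-463 - 266} = \frac{-340 + \left(-15 + 5 \cdot 8\right)}{-463 - 266} = \frac{-340 + \left(-15 + 40\right)}{-729} = \left(-340 + 25\right) \left(- \frac{1}{729}\right) = \left(-315\right) \left(- \frac{1}{729}\right) = \frac{35}{81}$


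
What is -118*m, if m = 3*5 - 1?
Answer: -1652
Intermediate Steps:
m = 14 (m = 15 - 1 = 14)
-118*m = -118*14 = -1652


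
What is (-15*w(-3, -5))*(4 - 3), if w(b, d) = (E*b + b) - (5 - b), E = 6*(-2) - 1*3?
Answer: -510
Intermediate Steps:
E = -15 (E = -12 - 3 = -15)
w(b, d) = -5 - 13*b (w(b, d) = (-15*b + b) - (5 - b) = -14*b + (-5 + b) = -5 - 13*b)
(-15*w(-3, -5))*(4 - 3) = (-15*(-5 - 13*(-3)))*(4 - 3) = -15*(-5 + 39)*1 = -15*34*1 = -510*1 = -510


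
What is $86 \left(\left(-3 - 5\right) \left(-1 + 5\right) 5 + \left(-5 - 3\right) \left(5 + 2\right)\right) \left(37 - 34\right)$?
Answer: $-55728$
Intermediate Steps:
$86 \left(\left(-3 - 5\right) \left(-1 + 5\right) 5 + \left(-5 - 3\right) \left(5 + 2\right)\right) \left(37 - 34\right) = 86 \left(\left(-8\right) 4 \cdot 5 - 56\right) \left(37 - 34\right) = 86 \left(\left(-32\right) 5 - 56\right) 3 = 86 \left(-160 - 56\right) 3 = 86 \left(-216\right) 3 = \left(-18576\right) 3 = -55728$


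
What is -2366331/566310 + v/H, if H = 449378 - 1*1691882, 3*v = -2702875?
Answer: -1214977009537/351821220120 ≈ -3.4534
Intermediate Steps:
v = -2702875/3 (v = (1/3)*(-2702875) = -2702875/3 ≈ -9.0096e+5)
H = -1242504 (H = 449378 - 1691882 = -1242504)
-2366331/566310 + v/H = -2366331/566310 - 2702875/3/(-1242504) = -2366331*1/566310 - 2702875/3*(-1/1242504) = -788777/188770 + 2702875/3727512 = -1214977009537/351821220120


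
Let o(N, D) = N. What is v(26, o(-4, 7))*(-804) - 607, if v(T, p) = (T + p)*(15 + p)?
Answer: -195175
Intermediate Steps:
v(T, p) = (15 + p)*(T + p)
v(26, o(-4, 7))*(-804) - 607 = ((-4)² + 15*26 + 15*(-4) + 26*(-4))*(-804) - 607 = (16 + 390 - 60 - 104)*(-804) - 607 = 242*(-804) - 607 = -194568 - 607 = -195175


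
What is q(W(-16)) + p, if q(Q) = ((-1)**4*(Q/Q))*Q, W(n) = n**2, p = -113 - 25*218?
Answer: -5307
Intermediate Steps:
p = -5563 (p = -113 - 5450 = -5563)
q(Q) = Q (q(Q) = (1*1)*Q = 1*Q = Q)
q(W(-16)) + p = (-16)**2 - 5563 = 256 - 5563 = -5307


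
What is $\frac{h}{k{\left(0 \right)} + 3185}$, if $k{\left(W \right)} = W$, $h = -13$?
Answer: $- \frac{1}{245} \approx -0.0040816$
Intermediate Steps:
$\frac{h}{k{\left(0 \right)} + 3185} = - \frac{13}{0 + 3185} = - \frac{13}{3185} = \left(-13\right) \frac{1}{3185} = - \frac{1}{245}$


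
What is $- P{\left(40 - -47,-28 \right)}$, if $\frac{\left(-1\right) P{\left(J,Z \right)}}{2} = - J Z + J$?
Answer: $5046$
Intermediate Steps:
$P{\left(J,Z \right)} = - 2 J + 2 J Z$ ($P{\left(J,Z \right)} = - 2 \left(- J Z + J\right) = - 2 \left(J - J Z\right) = - 2 J + 2 J Z$)
$- P{\left(40 - -47,-28 \right)} = - 2 \left(40 - -47\right) \left(-1 - 28\right) = - 2 \left(40 + 47\right) \left(-29\right) = - 2 \cdot 87 \left(-29\right) = \left(-1\right) \left(-5046\right) = 5046$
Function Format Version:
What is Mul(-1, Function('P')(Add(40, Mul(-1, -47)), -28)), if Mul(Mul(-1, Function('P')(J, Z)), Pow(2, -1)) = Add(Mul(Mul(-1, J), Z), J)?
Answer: 5046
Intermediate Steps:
Function('P')(J, Z) = Add(Mul(-2, J), Mul(2, J, Z)) (Function('P')(J, Z) = Mul(-2, Add(Mul(Mul(-1, J), Z), J)) = Mul(-2, Add(Mul(-1, J, Z), J)) = Mul(-2, Add(J, Mul(-1, J, Z))) = Add(Mul(-2, J), Mul(2, J, Z)))
Mul(-1, Function('P')(Add(40, Mul(-1, -47)), -28)) = Mul(-1, Mul(2, Add(40, Mul(-1, -47)), Add(-1, -28))) = Mul(-1, Mul(2, Add(40, 47), -29)) = Mul(-1, Mul(2, 87, -29)) = Mul(-1, -5046) = 5046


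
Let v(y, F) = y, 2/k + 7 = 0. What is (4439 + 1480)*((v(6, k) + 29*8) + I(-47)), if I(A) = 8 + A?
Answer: 1177881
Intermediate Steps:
k = -2/7 (k = 2/(-7 + 0) = 2/(-7) = 2*(-⅐) = -2/7 ≈ -0.28571)
(4439 + 1480)*((v(6, k) + 29*8) + I(-47)) = (4439 + 1480)*((6 + 29*8) + (8 - 47)) = 5919*((6 + 232) - 39) = 5919*(238 - 39) = 5919*199 = 1177881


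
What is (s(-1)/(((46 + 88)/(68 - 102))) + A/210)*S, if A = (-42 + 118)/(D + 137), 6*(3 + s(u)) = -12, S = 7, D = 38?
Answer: 1564421/175875 ≈ 8.8951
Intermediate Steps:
s(u) = -5 (s(u) = -3 + (⅙)*(-12) = -3 - 2 = -5)
A = 76/175 (A = (-42 + 118)/(38 + 137) = 76/175 ≈ 0.43429)
(s(-1)/(((46 + 88)/(68 - 102))) + A/210)*S = (-5*(68 - 102)/(46 + 88) + (76/175)/210)*7 = (-5/(134/(-34)) + (76/175)*(1/210))*7 = (-5/(134*(-1/34)) + 38/18375)*7 = (-5/(-67/17) + 38/18375)*7 = (-5*(-17/67) + 38/18375)*7 = (85/67 + 38/18375)*7 = (1564421/1231125)*7 = 1564421/175875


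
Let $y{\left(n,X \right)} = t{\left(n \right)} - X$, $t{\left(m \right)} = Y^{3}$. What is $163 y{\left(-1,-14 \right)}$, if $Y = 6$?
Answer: $37490$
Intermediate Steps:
$t{\left(m \right)} = 216$ ($t{\left(m \right)} = 6^{3} = 216$)
$y{\left(n,X \right)} = 216 - X$
$163 y{\left(-1,-14 \right)} = 163 \left(216 - -14\right) = 163 \left(216 + 14\right) = 163 \cdot 230 = 37490$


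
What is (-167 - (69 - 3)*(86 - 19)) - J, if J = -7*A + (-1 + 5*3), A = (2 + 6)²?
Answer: -4155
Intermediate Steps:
A = 64 (A = 8² = 64)
J = -434 (J = -7*64 + (-1 + 5*3) = -448 + (-1 + 15) = -448 + 14 = -434)
(-167 - (69 - 3)*(86 - 19)) - J = (-167 - (69 - 3)*(86 - 19)) - 1*(-434) = (-167 - 66*67) + 434 = (-167 - 1*4422) + 434 = (-167 - 4422) + 434 = -4589 + 434 = -4155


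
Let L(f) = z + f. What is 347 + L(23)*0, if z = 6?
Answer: 347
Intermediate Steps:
L(f) = 6 + f
347 + L(23)*0 = 347 + (6 + 23)*0 = 347 + 29*0 = 347 + 0 = 347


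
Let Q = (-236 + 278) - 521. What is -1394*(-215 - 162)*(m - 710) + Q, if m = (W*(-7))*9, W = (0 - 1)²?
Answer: -406241353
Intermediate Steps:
W = 1 (W = (-1)² = 1)
m = -63 (m = (1*(-7))*9 = -7*9 = -63)
Q = -479 (Q = 42 - 521 = -479)
-1394*(-215 - 162)*(m - 710) + Q = -1394*(-215 - 162)*(-63 - 710) - 479 = -(-525538)*(-773) - 479 = -1394*291421 - 479 = -406240874 - 479 = -406241353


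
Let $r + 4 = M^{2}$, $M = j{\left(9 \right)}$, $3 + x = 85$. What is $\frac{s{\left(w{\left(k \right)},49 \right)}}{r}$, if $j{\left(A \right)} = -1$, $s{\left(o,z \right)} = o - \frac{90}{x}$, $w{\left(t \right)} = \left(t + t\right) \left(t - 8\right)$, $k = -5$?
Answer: $- \frac{5285}{123} \approx -42.967$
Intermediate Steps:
$x = 82$ ($x = -3 + 85 = 82$)
$w{\left(t \right)} = 2 t \left(-8 + t\right)$
$s{\left(o,z \right)} = - \frac{45}{41} + o$ ($s{\left(o,z \right)} = o - \frac{90}{82} = o - 90 \cdot \frac{1}{82} = o - \frac{45}{41} = - \frac{45}{41} + o$)
$M = -1$
$r = -3$ ($r = -4 + \left(-1\right)^{2} = -4 + 1 = -3$)
$\frac{s{\left(w{\left(k \right)},49 \right)}}{r} = \frac{- \frac{45}{41} + 2 \left(-5\right) \left(-8 - 5\right)}{-3} = \left(- \frac{45}{41} + 2 \left(-5\right) \left(-13\right)\right) \left(- \frac{1}{3}\right) = \left(- \frac{45}{41} + 130\right) \left(- \frac{1}{3}\right) = \frac{5285}{41} \left(- \frac{1}{3}\right) = - \frac{5285}{123}$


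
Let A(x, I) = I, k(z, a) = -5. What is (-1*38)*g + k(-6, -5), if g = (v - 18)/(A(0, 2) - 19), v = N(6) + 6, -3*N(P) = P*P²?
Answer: -3277/17 ≈ -192.76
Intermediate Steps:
N(P) = -P³/3 (N(P) = -P*P²/3 = -P³/3)
v = -66 (v = -⅓*6³ + 6 = -⅓*216 + 6 = -72 + 6 = -66)
g = 84/17 (g = (-66 - 18)/(2 - 19) = -84/(-17) = -84*(-1/17) = 84/17 ≈ 4.9412)
(-1*38)*g + k(-6, -5) = -1*38*(84/17) - 5 = -38*84/17 - 5 = -3192/17 - 5 = -3277/17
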